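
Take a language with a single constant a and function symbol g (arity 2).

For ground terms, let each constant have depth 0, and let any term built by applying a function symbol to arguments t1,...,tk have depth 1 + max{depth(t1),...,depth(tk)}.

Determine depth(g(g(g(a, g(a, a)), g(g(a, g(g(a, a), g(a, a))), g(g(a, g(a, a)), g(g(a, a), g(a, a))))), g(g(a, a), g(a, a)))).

6

depth(g(a, a)) = 1 + max(0, 0) = 1
depth(g(a, g(a, a))) = 1 + max(0, 1) = 2
depth(g(g(a, a), g(a, a))) = 1 + max(1, 1) = 2
depth(g(a, g(g(a, a), g(a, a)))) = 1 + max(0, 2) = 3
depth(g(g(a, g(a, a)), g(g(a, a), g(a, a)))) = 1 + max(2, 2) = 3
depth(g(g(a, g(g(a, a), g(a, a))), g(g(a, g(a, a)), g(g(a, a), g(a, a))))) = 1 + max(3, 3) = 4
depth(g(g(a, g(a, a)), g(g(a, g(g(a, a), g(a, a))), g(g(a, g(a, a)), g(g(a, a), g(a, a)))))) = 1 + max(2, 4) = 5
depth(g(g(g(a, g(a, a)), g(g(a, g(g(a, a), g(a, a))), g(g(a, g(a, a)), g(g(a, a), g(a, a))))), g(g(a, a), g(a, a)))) = 1 + max(5, 2) = 6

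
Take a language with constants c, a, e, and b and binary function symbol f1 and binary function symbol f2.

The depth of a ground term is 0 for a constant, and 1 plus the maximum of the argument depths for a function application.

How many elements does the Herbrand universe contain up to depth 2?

2596

Let N_k count ground terms of depth at most k. Each non-constant term of depth ≤ k is some function symbol applied to depth-≤(k−1) arguments, giving N_k = 4 + N_{k-1}^2 + N_{k-1}^2.
N_0 = 4
N_1 = 4 + 4^2 + 4^2 = 36
N_2 = 4 + 36^2 + 36^2 = 2596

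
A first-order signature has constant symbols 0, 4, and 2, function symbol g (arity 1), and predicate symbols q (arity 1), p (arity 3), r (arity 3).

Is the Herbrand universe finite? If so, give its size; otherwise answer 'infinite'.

The signature has at least one function symbol (g, arity 1) and at least one constant (0).
Iterating g gives infinitely many distinct ground terms: 0, g(0), g(g(0)), ...
So the Herbrand universe is infinite.

infinite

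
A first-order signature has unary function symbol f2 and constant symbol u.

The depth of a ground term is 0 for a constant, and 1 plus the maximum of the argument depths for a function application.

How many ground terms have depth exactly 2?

1

Count level by level. With function symbols f2/1, the terms of depth ≤ k are the 1 constant together with each function applied to depth-≤(k−1) tuples, so N_k = 1 + N_{k-1}.
N_0 = 1
N_1 = 1 + 1 = 2
N_2 = 1 + 2 = 3
Terms of depth exactly 2: N_2 − N_1 = 3 − 2 = 1.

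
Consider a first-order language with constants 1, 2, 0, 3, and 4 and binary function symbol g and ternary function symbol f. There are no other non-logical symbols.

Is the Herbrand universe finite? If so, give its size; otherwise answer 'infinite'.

The signature has at least one function symbol (g, arity 2) and at least one constant (1).
Iterating g gives infinitely many distinct ground terms: 1, g(1, 1), g(g(1, 1), g(1, 1)), ...
So the Herbrand universe is infinite.

infinite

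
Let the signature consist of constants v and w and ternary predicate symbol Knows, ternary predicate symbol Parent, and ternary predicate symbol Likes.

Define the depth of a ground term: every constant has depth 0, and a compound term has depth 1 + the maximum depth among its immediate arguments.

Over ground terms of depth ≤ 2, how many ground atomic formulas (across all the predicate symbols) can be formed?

24

First count ground terms of depth ≤ 2.
With no function symbols every ground term is a constant, so there are exactly 2 ground terms at every depth bound.
N_0 = 2
N_1 = 2
N_2 = 2
So |H| = 2.
A ground atom is a predicate applied to a tuple of terms from H, so the count is the sum over predicates of |H|^arity:
  Knows: 2^3 = 8;  Parent: 2^3 = 8;  Likes: 2^3 = 8
Total ground atoms: 8 + 8 + 8 = 24.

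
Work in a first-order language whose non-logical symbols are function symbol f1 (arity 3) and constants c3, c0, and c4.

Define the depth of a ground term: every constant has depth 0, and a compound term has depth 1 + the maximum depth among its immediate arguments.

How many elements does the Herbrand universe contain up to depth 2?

27003

Let N_k count ground terms of depth at most k. Each non-constant term of depth ≤ k is some function symbol applied to depth-≤(k−1) arguments, giving N_k = 3 + N_{k-1}^3.
N_0 = 3
N_1 = 3 + 3^3 = 30
N_2 = 3 + 30^3 = 27003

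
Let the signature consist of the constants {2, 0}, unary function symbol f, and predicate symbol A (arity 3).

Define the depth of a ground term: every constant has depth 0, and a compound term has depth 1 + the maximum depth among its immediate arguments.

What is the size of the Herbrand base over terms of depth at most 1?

64

First count ground terms of depth ≤ 1.
Write N_k for the number of ground terms of depth ≤ k. A term of depth ≤ k is either a constant or a function symbol applied to arguments of depth ≤ k−1, so N_k = 2 + N_{k-1}.
N_0 = 2
N_1 = 2 + 2 = 4
Explicitly: 2, 0, f(2), f(0).
So |H| = 4.
Ground atoms are formed by filling each argument slot of a predicate with a term from H, so an r-ary predicate gives |H|^r atoms:
  A: 4^3 = 64
Total ground atoms: 64.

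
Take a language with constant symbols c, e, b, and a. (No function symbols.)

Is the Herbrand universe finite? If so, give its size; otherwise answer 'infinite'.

There are no function symbols, so every ground term is one of the 4 constants.
The Herbrand universe is {c, e, b, a}, which is finite with 4 elements.

4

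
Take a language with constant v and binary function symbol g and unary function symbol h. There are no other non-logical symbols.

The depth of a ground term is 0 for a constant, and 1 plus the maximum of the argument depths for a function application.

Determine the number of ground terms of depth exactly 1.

2

Let N_k count ground terms of depth at most k. Each non-constant term of depth ≤ k is some function symbol applied to depth-≤(k−1) arguments, giving N_k = 1 + N_{k-1}^2 + N_{k-1}.
N_0 = 1
N_1 = 1 + 1^2 + 1 = 3
Terms of depth exactly 1: N_1 − N_0 = 3 − 1 = 2.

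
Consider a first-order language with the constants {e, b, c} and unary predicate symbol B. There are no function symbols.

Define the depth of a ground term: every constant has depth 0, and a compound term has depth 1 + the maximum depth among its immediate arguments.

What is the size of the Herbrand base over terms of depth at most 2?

3

First count ground terms of depth ≤ 2.
With no function symbols every ground term is a constant, so there are exactly 3 ground terms at every depth bound.
N_0 = 3
N_1 = 3
N_2 = 3
Explicitly: e, b, c.
So |H| = 3.
Each predicate of arity r yields |H|^r ground atoms (one per choice of an r-tuple from H):
  B: 3
Total ground atoms: 3.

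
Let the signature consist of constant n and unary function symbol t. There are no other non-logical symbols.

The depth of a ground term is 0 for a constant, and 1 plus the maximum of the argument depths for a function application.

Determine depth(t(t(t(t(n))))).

4

depth(t(n)) = 1 + depth(n) = 1 + 0 = 1
depth(t(t(n))) = 1 + depth(t(n)) = 1 + 1 = 2
depth(t(t(t(n)))) = 1 + depth(t(t(n))) = 1 + 2 = 3
depth(t(t(t(t(n))))) = 1 + depth(t(t(t(n)))) = 1 + 3 = 4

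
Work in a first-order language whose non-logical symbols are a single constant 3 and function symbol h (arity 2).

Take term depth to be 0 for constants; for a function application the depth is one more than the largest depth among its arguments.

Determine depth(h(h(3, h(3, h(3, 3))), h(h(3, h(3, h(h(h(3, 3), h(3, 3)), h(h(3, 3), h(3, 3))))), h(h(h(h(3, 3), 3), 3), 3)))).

depth(h(3, 3)) = 1 + max(0, 0) = 1
depth(h(3, h(3, 3))) = 1 + max(0, 1) = 2
depth(h(3, h(3, h(3, 3)))) = 1 + max(0, 2) = 3
depth(h(h(3, 3), h(3, 3))) = 1 + max(1, 1) = 2
depth(h(h(h(3, 3), h(3, 3)), h(h(3, 3), h(3, 3)))) = 1 + max(2, 2) = 3
depth(h(3, h(h(h(3, 3), h(3, 3)), h(h(3, 3), h(3, 3))))) = 1 + max(0, 3) = 4
depth(h(3, h(3, h(h(h(3, 3), h(3, 3)), h(h(3, 3), h(3, 3)))))) = 1 + max(0, 4) = 5
depth(h(h(3, 3), 3)) = 1 + max(1, 0) = 2
depth(h(h(h(3, 3), 3), 3)) = 1 + max(2, 0) = 3
depth(h(h(h(h(3, 3), 3), 3), 3)) = 1 + max(3, 0) = 4
depth(h(h(3, h(3, h(h(h(3, 3), h(3, 3)), h(h(3, 3), h(3, 3))))), h(h(h(h(3, 3), 3), 3), 3))) = 1 + max(5, 4) = 6
depth(h(h(3, h(3, h(3, 3))), h(h(3, h(3, h(h(h(3, 3), h(3, 3)), h(h(3, 3), h(3, 3))))), h(h(h(h(3, 3), 3), 3), 3)))) = 1 + max(3, 6) = 7

7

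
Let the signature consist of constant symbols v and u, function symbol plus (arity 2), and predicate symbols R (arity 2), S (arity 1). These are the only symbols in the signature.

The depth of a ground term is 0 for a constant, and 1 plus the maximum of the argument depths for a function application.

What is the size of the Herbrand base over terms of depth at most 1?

First count ground terms of depth ≤ 1.
Write N_k for the number of ground terms of depth ≤ k. A term of depth ≤ k is either a constant or a function symbol applied to arguments of depth ≤ k−1, so N_k = 2 + N_{k-1}^2.
N_0 = 2
N_1 = 2 + 2^2 = 6
So |H| = 6.
A ground atom is a predicate applied to a tuple of terms from H, so the count is the sum over predicates of |H|^arity:
  R: 6^2 = 36;  S: 6
Total ground atoms: 36 + 6 = 42.

42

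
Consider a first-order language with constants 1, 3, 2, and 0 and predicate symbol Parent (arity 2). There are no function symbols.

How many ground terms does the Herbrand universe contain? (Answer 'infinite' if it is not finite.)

There are no function symbols, so every ground term is one of the 4 constants.
The Herbrand universe is {1, 3, 2, 0}, which is finite with 4 elements.

4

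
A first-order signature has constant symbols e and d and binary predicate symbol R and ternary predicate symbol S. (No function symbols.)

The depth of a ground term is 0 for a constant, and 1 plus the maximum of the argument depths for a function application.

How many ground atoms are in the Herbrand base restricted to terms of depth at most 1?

First count ground terms of depth ≤ 1.
With no function symbols every ground term is a constant, so there are exactly 2 ground terms at every depth bound.
N_0 = 2
N_1 = 2
Explicitly: e, d.
So |H| = 2.
Ground atoms are formed by filling each argument slot of a predicate with a term from H, so an r-ary predicate gives |H|^r atoms:
  R: 2^2 = 4;  S: 2^3 = 8
Total ground atoms: 4 + 8 = 12.

12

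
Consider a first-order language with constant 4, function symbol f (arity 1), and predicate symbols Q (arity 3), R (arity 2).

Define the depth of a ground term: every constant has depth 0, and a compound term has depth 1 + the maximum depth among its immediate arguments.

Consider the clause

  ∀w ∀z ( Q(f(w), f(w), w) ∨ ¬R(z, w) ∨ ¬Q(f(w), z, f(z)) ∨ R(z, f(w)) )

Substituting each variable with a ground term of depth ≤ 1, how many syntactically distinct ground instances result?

Ground terms of depth ≤ 1:
  Write N_k for the number of ground terms of depth ≤ k. A term of depth ≤ k is either a constant or a function symbol applied to arguments of depth ≤ k−1, so N_k = 1 + N_{k-1}.
  N_0 = 1
  N_1 = 1 + 1 = 2
  Explicitly: 4, f(4).
So there are 2 ground terms available for substitution.
The body mentions every one of the 2 quantified variables; since ground terms form a free algebra, no two substitutions collapse to the same formula.
Number of ground instances = 2^2 = 4.

4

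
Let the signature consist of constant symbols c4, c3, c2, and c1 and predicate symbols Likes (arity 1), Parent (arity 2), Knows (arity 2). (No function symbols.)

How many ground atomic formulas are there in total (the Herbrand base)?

With no function symbols, the Herbrand universe is just the 4 constants.
Ground atoms per predicate: Likes: 4, Parent: 4^2 = 16, Knows: 4^2 = 16.
Herbrand base size = 4 + 16 + 16 = 36.

36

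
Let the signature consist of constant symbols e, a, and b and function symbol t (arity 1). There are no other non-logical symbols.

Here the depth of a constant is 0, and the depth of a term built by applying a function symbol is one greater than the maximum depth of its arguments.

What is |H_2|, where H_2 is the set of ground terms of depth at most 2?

9

If N_k denotes the number of depth-≤k ground terms, the 3 constants give N_0 = 3, and each function symbol of arity r contributes N_{k-1}^r new terms at level k: N_k = 3 + N_{k-1}.
N_0 = 3
N_1 = 3 + 3 = 6
N_2 = 3 + 6 = 9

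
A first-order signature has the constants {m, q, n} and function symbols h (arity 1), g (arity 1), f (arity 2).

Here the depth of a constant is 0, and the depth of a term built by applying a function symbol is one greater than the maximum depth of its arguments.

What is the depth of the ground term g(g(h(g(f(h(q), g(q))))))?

6

depth(h(q)) = 1 + depth(q) = 1 + 0 = 1
depth(g(q)) = 1 + depth(q) = 1 + 0 = 1
depth(f(h(q), g(q))) = 1 + max(1, 1) = 2
depth(g(f(h(q), g(q)))) = 1 + depth(f(h(q), g(q))) = 1 + 2 = 3
depth(h(g(f(h(q), g(q))))) = 1 + depth(g(f(h(q), g(q)))) = 1 + 3 = 4
depth(g(h(g(f(h(q), g(q)))))) = 1 + depth(h(g(f(h(q), g(q))))) = 1 + 4 = 5
depth(g(g(h(g(f(h(q), g(q))))))) = 1 + depth(g(h(g(f(h(q), g(q)))))) = 1 + 5 = 6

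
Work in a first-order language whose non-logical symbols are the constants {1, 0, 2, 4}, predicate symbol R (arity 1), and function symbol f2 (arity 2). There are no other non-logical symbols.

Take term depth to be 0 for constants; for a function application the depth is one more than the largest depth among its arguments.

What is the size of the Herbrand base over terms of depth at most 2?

First count ground terms of depth ≤ 2.
Count level by level. With function symbols f2/2, the terms of depth ≤ k are the 4 constants together with each function applied to depth-≤(k−1) tuples, so N_k = 4 + N_{k-1}^2.
N_0 = 4
N_1 = 4 + 4^2 = 20
N_2 = 4 + 20^2 = 404
So |H| = 404.
Each predicate of arity r yields |H|^r ground atoms (one per choice of an r-tuple from H):
  R: 404
Total ground atoms: 404.

404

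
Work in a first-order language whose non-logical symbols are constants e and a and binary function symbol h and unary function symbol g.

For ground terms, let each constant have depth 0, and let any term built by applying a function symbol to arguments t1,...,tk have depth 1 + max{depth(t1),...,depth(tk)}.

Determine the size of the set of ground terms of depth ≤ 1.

8

Write N_k for the number of ground terms of depth ≤ k. A term of depth ≤ k is either a constant or a function symbol applied to arguments of depth ≤ k−1, so N_k = 2 + N_{k-1}^2 + N_{k-1}.
N_0 = 2
N_1 = 2 + 2^2 + 2 = 8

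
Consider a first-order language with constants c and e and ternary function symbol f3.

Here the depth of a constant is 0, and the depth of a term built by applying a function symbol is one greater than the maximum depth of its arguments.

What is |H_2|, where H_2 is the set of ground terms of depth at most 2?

1002

If N_k denotes the number of depth-≤k ground terms, the 2 constants give N_0 = 2, and each function symbol of arity r contributes N_{k-1}^r new terms at level k: N_k = 2 + N_{k-1}^3.
N_0 = 2
N_1 = 2 + 2^3 = 10
N_2 = 2 + 10^3 = 1002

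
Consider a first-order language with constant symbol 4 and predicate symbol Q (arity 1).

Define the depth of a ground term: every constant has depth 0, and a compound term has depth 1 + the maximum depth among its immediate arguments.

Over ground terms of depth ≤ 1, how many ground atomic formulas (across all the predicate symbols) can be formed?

1

First count ground terms of depth ≤ 1.
With no function symbols every ground term is a constant, so there is exactly 1 ground term at every depth bound.
N_0 = 1
N_1 = 1
Explicitly: 4.
So |H| = 1.
Ground atoms are formed by filling each argument slot of a predicate with a term from H, so an r-ary predicate gives |H|^r atoms:
  Q: 1
Total ground atoms: 1.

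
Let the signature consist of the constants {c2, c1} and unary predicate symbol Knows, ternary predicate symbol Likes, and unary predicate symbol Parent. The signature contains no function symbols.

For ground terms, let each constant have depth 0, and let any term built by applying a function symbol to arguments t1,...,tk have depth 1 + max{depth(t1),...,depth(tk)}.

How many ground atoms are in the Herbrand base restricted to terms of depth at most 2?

12

First count ground terms of depth ≤ 2.
With no function symbols every ground term is a constant, so there are exactly 2 ground terms at every depth bound.
N_0 = 2
N_1 = 2
N_2 = 2
Explicitly: c2, c1.
So |H| = 2.
Each predicate of arity r yields |H|^r ground atoms (one per choice of an r-tuple from H):
  Knows: 2;  Likes: 2^3 = 8;  Parent: 2
Total ground atoms: 2 + 8 + 2 = 12.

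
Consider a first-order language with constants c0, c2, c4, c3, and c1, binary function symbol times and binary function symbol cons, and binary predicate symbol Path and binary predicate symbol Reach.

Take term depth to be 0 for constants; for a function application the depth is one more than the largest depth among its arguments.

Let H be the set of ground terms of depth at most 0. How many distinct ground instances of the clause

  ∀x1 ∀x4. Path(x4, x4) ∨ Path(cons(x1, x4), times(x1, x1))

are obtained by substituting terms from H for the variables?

25

Ground terms of depth ≤ 0:
  Count level by level. With function symbols times/2, cons/2, the terms of depth ≤ k are the 5 constants together with each function applied to depth-≤(k−1) tuples, so N_k = 5 + N_{k-1}^2 + N_{k-1}^2.
  N_0 = 5
So there are 5 ground terms available for substitution.
Each of x1, x4 ranges independently over the available ground terms, and distinct assignments produce distinct instances.
Number of ground instances = 5^2 = 25.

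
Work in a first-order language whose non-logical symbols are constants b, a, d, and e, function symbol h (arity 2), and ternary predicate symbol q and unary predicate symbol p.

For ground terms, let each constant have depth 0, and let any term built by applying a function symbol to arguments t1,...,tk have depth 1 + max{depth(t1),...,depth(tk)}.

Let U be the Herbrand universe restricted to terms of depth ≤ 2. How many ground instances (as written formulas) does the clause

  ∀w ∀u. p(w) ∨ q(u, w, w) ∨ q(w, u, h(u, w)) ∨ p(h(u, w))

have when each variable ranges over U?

163216

Ground terms of depth ≤ 2:
  Let N_k count ground terms of depth at most k. Each non-constant term of depth ≤ k is some function symbol applied to depth-≤(k−1) arguments, giving N_k = 4 + N_{k-1}^2.
  N_0 = 4
  N_1 = 4 + 4^2 = 20
  N_2 = 4 + 20^2 = 404
So there are 404 ground terms available for substitution.
Each of w, u ranges independently over the available ground terms, and distinct assignments produce distinct instances.
Number of ground instances = 404^2 = 163216.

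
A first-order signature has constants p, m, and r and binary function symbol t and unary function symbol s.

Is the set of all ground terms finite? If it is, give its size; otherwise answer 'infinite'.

The signature has at least one function symbol (t, arity 2) and at least one constant (p).
Iterating t gives infinitely many distinct ground terms: p, t(p, p), t(t(p, p), t(p, p)), ...
So the Herbrand universe is infinite.

infinite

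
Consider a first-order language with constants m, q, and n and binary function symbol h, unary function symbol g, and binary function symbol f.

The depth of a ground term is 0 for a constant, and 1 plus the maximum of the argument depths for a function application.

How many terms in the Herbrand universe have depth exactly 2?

1155

Let N_k count ground terms of depth at most k. Each non-constant term of depth ≤ k is some function symbol applied to depth-≤(k−1) arguments, giving N_k = 3 + N_{k-1}^2 + N_{k-1} + N_{k-1}^2.
N_0 = 3
N_1 = 3 + 3^2 + 3 + 3^2 = 24
N_2 = 3 + 24^2 + 24 + 24^2 = 1179
Terms of depth exactly 2: N_2 − N_1 = 1179 − 24 = 1155.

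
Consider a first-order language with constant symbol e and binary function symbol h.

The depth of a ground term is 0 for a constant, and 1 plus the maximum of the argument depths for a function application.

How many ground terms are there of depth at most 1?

Let N_k = |{terms of depth ≤ k}|. Then N_0 = 1 and N_k = 1 + N_{k-1}^2 for k ≥ 1 (one summand per function symbol, arity giving the exponent).
N_0 = 1
N_1 = 1 + 1^2 = 2

2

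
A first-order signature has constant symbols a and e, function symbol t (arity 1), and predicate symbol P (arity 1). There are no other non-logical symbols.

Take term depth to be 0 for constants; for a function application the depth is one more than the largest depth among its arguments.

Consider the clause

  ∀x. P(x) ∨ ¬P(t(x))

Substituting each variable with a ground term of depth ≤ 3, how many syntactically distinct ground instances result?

8

Ground terms of depth ≤ 3:
  If N_k denotes the number of depth-≤k ground terms, the 2 constants give N_0 = 2, and each function symbol of arity r contributes N_{k-1}^r new terms at level k: N_k = 2 + N_{k-1}.
  N_0 = 2
  N_1 = 2 + 2 = 4
  N_2 = 2 + 4 = 6
  N_3 = 2 + 6 = 8
So there are 8 ground terms available for substitution.
The body mentions the single quantified variable x; since ground terms form a free algebra, no two substitutions collapse to the same formula.
Number of ground instances = 8.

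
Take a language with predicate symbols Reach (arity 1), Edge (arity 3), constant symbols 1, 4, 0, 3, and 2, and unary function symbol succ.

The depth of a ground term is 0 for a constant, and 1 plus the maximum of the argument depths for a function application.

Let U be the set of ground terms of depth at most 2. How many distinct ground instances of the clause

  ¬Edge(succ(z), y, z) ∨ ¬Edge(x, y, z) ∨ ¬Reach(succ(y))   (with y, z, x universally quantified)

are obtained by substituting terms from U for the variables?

3375

Ground terms of depth ≤ 2:
  Count level by level. With function symbols succ/1, the terms of depth ≤ k are the 5 constants together with each function applied to depth-≤(k−1) tuples, so N_k = 5 + N_{k-1}.
  N_0 = 5
  N_1 = 5 + 5 = 10
  N_2 = 5 + 10 = 15
So there are 15 ground terms available for substitution.
The clause has 3 distinct variables (y, z, x), each appearing in the body. In the free term algebra distinct substitutions yield syntactically distinct ground instances.
Number of ground instances = 15^3 = 3375.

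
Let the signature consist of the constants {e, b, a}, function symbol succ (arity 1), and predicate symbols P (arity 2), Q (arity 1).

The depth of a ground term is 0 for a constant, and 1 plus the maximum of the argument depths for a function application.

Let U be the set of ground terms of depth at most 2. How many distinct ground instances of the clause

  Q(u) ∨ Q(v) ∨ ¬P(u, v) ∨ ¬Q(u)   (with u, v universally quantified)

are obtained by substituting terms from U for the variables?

81

Ground terms of depth ≤ 2:
  If N_k denotes the number of depth-≤k ground terms, the 3 constants give N_0 = 3, and each function symbol of arity r contributes N_{k-1}^r new terms at level k: N_k = 3 + N_{k-1}.
  N_0 = 3
  N_1 = 3 + 3 = 6
  N_2 = 3 + 6 = 9
So there are 9 ground terms available for substitution.
There are 2 variables to instantiate (u, v), each occurring in at least one literal, so different choices give different ground instances.
Number of ground instances = 9^2 = 81.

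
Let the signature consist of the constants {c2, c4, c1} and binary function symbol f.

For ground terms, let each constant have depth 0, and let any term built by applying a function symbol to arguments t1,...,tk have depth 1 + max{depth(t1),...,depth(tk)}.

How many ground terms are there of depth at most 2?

147

Let N_k count ground terms of depth at most k. Each non-constant term of depth ≤ k is some function symbol applied to depth-≤(k−1) arguments, giving N_k = 3 + N_{k-1}^2.
N_0 = 3
N_1 = 3 + 3^2 = 12
N_2 = 3 + 12^2 = 147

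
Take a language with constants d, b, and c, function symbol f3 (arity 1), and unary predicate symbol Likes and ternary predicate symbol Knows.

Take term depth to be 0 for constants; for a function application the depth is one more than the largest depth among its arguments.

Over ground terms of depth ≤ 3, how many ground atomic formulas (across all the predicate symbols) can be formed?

First count ground terms of depth ≤ 3.
Let N_k = |{terms of depth ≤ k}|. Then N_0 = 3 and N_k = 3 + N_{k-1} for k ≥ 1 (one summand per function symbol, arity giving the exponent).
N_0 = 3
N_1 = 3 + 3 = 6
N_2 = 3 + 6 = 9
N_3 = 3 + 9 = 12
Explicitly: d, b, c, f3(d), f3(b), f3(c), f3(f3(d)), f3(f3(b)), f3(f3(c)), f3(f3(f3(d))), f3(f3(f3(b))), f3(f3(f3(c))).
So |H| = 12.
Ground atoms are formed by filling each argument slot of a predicate with a term from H, so an r-ary predicate gives |H|^r atoms:
  Likes: 12;  Knows: 12^3 = 1728
Total ground atoms: 12 + 1728 = 1740.

1740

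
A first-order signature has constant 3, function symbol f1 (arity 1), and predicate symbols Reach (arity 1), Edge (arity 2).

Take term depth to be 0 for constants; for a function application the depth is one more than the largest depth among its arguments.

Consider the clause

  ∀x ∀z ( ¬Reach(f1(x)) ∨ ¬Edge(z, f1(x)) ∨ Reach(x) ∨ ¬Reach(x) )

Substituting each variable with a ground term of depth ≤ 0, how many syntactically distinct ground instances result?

Ground terms of depth ≤ 0:
  If N_k denotes the number of depth-≤k ground terms, the 1 constant gives N_0 = 1, and each function symbol of arity r contributes N_{k-1}^r new terms at level k: N_k = 1 + N_{k-1}.
  N_0 = 1
So there is exactly 1 ground term available for substitution.
There are 2 variables to instantiate (x, z), each occurring in at least one literal, so different choices give different ground instances.
Number of ground instances = 1^2 = 1.

1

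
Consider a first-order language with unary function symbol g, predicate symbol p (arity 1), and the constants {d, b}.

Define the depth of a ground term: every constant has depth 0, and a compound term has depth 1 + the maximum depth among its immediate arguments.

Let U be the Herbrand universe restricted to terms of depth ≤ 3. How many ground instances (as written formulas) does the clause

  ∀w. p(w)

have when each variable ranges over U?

Ground terms of depth ≤ 3:
  Let N_k count ground terms of depth at most k. Each non-constant term of depth ≤ k is some function symbol applied to depth-≤(k−1) arguments, giving N_k = 2 + N_{k-1}.
  N_0 = 2
  N_1 = 2 + 2 = 4
  N_2 = 2 + 4 = 6
  N_3 = 2 + 6 = 8
  Explicitly: d, b, g(d), g(b), g(g(d)), g(g(b)), g(g(g(d))), g(g(g(b))).
So there are 8 ground terms available for substitution.
The body mentions the single quantified variable w; since ground terms form a free algebra, no two substitutions collapse to the same formula.
Number of ground instances = 8.

8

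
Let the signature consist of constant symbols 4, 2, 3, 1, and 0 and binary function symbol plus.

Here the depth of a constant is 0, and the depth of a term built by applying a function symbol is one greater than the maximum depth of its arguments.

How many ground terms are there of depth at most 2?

905

Count level by level. With function symbols plus/2, the terms of depth ≤ k are the 5 constants together with each function applied to depth-≤(k−1) tuples, so N_k = 5 + N_{k-1}^2.
N_0 = 5
N_1 = 5 + 5^2 = 30
N_2 = 5 + 30^2 = 905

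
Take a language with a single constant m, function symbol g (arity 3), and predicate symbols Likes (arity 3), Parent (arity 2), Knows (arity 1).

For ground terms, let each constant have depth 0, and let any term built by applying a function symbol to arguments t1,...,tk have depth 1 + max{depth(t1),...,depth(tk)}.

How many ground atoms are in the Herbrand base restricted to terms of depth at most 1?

14

First count ground terms of depth ≤ 1.
Write N_k for the number of ground terms of depth ≤ k. A term of depth ≤ k is either a constant or a function symbol applied to arguments of depth ≤ k−1, so N_k = 1 + N_{k-1}^3.
N_0 = 1
N_1 = 1 + 1^3 = 2
So |H| = 2.
A ground atom is a predicate applied to a tuple of terms from H, so the count is the sum over predicates of |H|^arity:
  Likes: 2^3 = 8;  Parent: 2^2 = 4;  Knows: 2
Total ground atoms: 8 + 4 + 2 = 14.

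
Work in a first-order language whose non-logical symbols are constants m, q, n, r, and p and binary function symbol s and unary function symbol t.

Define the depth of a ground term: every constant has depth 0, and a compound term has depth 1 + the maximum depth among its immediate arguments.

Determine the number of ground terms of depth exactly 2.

1230

Let N_k count ground terms of depth at most k. Each non-constant term of depth ≤ k is some function symbol applied to depth-≤(k−1) arguments, giving N_k = 5 + N_{k-1}^2 + N_{k-1}.
N_0 = 5
N_1 = 5 + 5^2 + 5 = 35
N_2 = 5 + 35^2 + 35 = 1265
Terms of depth exactly 2: N_2 − N_1 = 1265 − 35 = 1230.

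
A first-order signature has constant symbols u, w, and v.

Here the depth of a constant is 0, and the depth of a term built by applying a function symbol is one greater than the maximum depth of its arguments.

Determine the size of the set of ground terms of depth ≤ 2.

With no function symbols every ground term is a constant, so there are exactly 3 ground terms at every depth bound.
N_0 = 3
N_1 = 3
N_2 = 3
Explicitly: u, w, v.

3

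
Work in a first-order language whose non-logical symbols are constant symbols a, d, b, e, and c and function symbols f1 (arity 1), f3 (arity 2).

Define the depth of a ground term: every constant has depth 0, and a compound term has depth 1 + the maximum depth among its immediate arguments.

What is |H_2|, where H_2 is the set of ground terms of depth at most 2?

Write N_k for the number of ground terms of depth ≤ k. A term of depth ≤ k is either a constant or a function symbol applied to arguments of depth ≤ k−1, so N_k = 5 + N_{k-1} + N_{k-1}^2.
N_0 = 5
N_1 = 5 + 5 + 5^2 = 35
N_2 = 5 + 35 + 35^2 = 1265

1265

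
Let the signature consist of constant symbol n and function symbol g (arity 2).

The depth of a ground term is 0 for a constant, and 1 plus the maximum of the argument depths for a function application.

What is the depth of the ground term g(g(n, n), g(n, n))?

depth(g(n, n)) = 1 + max(0, 0) = 1
depth(g(g(n, n), g(n, n))) = 1 + max(1, 1) = 2

2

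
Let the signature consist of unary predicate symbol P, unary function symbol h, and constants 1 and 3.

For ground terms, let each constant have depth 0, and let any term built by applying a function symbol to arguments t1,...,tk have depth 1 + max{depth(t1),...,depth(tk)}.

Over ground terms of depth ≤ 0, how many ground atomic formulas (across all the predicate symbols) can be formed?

First count ground terms of depth ≤ 0.
Let N_k = |{terms of depth ≤ k}|. Then N_0 = 2 and N_k = 2 + N_{k-1} for k ≥ 1 (one summand per function symbol, arity giving the exponent).
N_0 = 2
Explicitly: 1, 3.
So |H| = 2.
For each predicate symbol, the number of ground atoms is |H| raised to its arity; summing:
  P: 2
Total ground atoms: 2.

2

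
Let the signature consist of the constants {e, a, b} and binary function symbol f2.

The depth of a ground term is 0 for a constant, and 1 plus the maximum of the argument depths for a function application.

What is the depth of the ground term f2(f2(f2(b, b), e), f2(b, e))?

depth(f2(b, b)) = 1 + max(0, 0) = 1
depth(f2(f2(b, b), e)) = 1 + max(1, 0) = 2
depth(f2(b, e)) = 1 + max(0, 0) = 1
depth(f2(f2(f2(b, b), e), f2(b, e))) = 1 + max(2, 1) = 3

3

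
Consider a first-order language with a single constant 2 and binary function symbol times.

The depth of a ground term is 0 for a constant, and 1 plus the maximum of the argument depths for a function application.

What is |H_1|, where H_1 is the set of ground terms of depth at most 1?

Write N_k for the number of ground terms of depth ≤ k. A term of depth ≤ k is either a constant or a function symbol applied to arguments of depth ≤ k−1, so N_k = 1 + N_{k-1}^2.
N_0 = 1
N_1 = 1 + 1^2 = 2

2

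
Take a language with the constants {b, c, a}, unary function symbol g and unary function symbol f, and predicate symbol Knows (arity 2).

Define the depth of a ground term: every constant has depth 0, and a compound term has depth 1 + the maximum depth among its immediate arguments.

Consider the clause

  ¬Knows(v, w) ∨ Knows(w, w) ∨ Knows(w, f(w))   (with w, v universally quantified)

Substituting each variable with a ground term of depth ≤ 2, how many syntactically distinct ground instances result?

Ground terms of depth ≤ 2:
  Let N_k count ground terms of depth at most k. Each non-constant term of depth ≤ k is some function symbol applied to depth-≤(k−1) arguments, giving N_k = 3 + N_{k-1} + N_{k-1}.
  N_0 = 3
  N_1 = 3 + 3 + 3 = 9
  N_2 = 3 + 9 + 9 = 21
So there are 21 ground terms available for substitution.
There are 2 variables to instantiate (w, v), each occurring in at least one literal, so different choices give different ground instances.
Number of ground instances = 21^2 = 441.

441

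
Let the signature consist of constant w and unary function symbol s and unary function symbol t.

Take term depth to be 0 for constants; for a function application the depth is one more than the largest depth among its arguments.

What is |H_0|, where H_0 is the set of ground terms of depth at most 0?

1

If N_k denotes the number of depth-≤k ground terms, the 1 constant gives N_0 = 1, and each function symbol of arity r contributes N_{k-1}^r new terms at level k: N_k = 1 + N_{k-1} + N_{k-1}.
N_0 = 1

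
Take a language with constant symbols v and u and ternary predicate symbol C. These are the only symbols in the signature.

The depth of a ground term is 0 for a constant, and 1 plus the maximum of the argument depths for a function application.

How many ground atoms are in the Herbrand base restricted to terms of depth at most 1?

8

First count ground terms of depth ≤ 1.
With no function symbols every ground term is a constant, so there are exactly 2 ground terms at every depth bound.
N_0 = 2
N_1 = 2
So |H| = 2.
Each predicate of arity r yields |H|^r ground atoms (one per choice of an r-tuple from H):
  C: 2^3 = 8
Total ground atoms: 8.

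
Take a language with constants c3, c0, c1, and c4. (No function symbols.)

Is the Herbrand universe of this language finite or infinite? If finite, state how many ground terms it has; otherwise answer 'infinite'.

4

There are no function symbols, so every ground term is one of the 4 constants.
The Herbrand universe is {c3, c0, c1, c4}, which is finite with 4 elements.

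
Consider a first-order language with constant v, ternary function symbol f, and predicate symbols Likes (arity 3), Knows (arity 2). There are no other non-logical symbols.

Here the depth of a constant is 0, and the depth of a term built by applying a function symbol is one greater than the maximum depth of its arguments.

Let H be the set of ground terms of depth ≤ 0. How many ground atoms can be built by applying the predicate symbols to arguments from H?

First count ground terms of depth ≤ 0.
If N_k denotes the number of depth-≤k ground terms, the 1 constant gives N_0 = 1, and each function symbol of arity r contributes N_{k-1}^r new terms at level k: N_k = 1 + N_{k-1}^3.
N_0 = 1
So |H| = 1.
For each predicate symbol, the number of ground atoms is |H| raised to its arity; summing:
  Likes: 1^3 = 1;  Knows: 1^2 = 1
Total ground atoms: 1 + 1 = 2.

2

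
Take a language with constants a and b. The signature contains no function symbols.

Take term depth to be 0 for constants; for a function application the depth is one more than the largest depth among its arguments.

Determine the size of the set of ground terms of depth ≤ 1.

With no function symbols every ground term is a constant, so there are exactly 2 ground terms at every depth bound.
N_0 = 2
N_1 = 2

2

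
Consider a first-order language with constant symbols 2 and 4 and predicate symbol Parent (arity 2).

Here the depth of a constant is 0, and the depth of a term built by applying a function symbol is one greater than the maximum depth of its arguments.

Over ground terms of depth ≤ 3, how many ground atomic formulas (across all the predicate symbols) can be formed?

4

First count ground terms of depth ≤ 3.
With no function symbols every ground term is a constant, so there are exactly 2 ground terms at every depth bound.
N_0 = 2
N_1 = 2
N_2 = 2
N_3 = 2
So |H| = 2.
Each predicate of arity r yields |H|^r ground atoms (one per choice of an r-tuple from H):
  Parent: 2^2 = 4
Total ground atoms: 4.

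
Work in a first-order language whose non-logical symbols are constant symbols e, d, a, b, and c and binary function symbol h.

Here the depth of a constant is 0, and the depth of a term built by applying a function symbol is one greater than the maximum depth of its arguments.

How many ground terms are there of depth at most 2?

905

Let N_k = |{terms of depth ≤ k}|. Then N_0 = 5 and N_k = 5 + N_{k-1}^2 for k ≥ 1 (one summand per function symbol, arity giving the exponent).
N_0 = 5
N_1 = 5 + 5^2 = 30
N_2 = 5 + 30^2 = 905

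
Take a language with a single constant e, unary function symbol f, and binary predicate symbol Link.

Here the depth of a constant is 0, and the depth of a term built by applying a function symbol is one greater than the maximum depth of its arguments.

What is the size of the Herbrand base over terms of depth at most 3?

16

First count ground terms of depth ≤ 3.
Count level by level. With function symbols f/1, the terms of depth ≤ k are the 1 constant together with each function applied to depth-≤(k−1) tuples, so N_k = 1 + N_{k-1}.
N_0 = 1
N_1 = 1 + 1 = 2
N_2 = 1 + 2 = 3
N_3 = 1 + 3 = 4
Explicitly: e, f(e), f(f(e)), f(f(f(e))).
So |H| = 4.
For each predicate symbol, the number of ground atoms is |H| raised to its arity; summing:
  Link: 4^2 = 16
Total ground atoms: 16.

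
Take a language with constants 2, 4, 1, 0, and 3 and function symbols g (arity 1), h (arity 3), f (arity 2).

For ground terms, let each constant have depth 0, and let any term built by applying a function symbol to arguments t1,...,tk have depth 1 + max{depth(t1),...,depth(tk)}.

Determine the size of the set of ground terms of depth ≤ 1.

160

Let N_k count ground terms of depth at most k. Each non-constant term of depth ≤ k is some function symbol applied to depth-≤(k−1) arguments, giving N_k = 5 + N_{k-1} + N_{k-1}^3 + N_{k-1}^2.
N_0 = 5
N_1 = 5 + 5 + 5^3 + 5^2 = 160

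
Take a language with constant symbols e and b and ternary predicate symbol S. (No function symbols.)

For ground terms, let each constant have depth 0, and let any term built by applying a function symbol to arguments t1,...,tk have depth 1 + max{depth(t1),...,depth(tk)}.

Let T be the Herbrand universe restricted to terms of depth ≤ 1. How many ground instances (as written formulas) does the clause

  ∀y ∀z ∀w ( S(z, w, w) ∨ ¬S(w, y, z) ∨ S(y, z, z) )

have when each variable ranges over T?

Ground terms of depth ≤ 1:
  With no function symbols every ground term is a constant, so there are exactly 2 ground terms at every depth bound.
  N_0 = 2
  N_1 = 2
  Explicitly: e, b.
So there are 2 ground terms available for substitution.
The body mentions every one of the 3 quantified variables; since ground terms form a free algebra, no two substitutions collapse to the same formula.
Number of ground instances = 2^3 = 8.

8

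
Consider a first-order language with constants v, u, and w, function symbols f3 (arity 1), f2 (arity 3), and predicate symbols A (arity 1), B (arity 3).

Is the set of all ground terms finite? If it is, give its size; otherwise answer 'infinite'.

The signature has at least one function symbol (f3, arity 1) and at least one constant (v).
Iterating f3 gives infinitely many distinct ground terms: v, f3(v), f3(f3(v)), ...
So the Herbrand universe is infinite.

infinite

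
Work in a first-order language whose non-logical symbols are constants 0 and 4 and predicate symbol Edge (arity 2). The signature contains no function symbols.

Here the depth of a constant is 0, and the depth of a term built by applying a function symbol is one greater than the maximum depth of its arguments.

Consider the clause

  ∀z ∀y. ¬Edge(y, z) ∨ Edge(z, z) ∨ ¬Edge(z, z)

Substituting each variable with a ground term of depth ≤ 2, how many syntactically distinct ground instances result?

4

Ground terms of depth ≤ 2:
  With no function symbols every ground term is a constant, so there are exactly 2 ground terms at every depth bound.
  N_0 = 2
  N_1 = 2
  N_2 = 2
  Explicitly: 0, 4.
So there are 2 ground terms available for substitution.
There are 2 variables to instantiate (z, y), each occurring in at least one literal, so different choices give different ground instances.
Number of ground instances = 2^2 = 4.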